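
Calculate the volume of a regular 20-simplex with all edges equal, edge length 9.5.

Volume = 9.5^20 · √(21/2^20) / 20! ≈ 0.0659413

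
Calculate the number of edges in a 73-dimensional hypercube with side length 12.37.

An n-cube has n·2^(n-1) edges. With n = 73: 73·4722366482869645213696 = 344732753249484100599808.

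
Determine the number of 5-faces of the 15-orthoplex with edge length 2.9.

Number of 5-faces = 2^(5+1) · C(15,5+1) = 64 · 5005 = 320320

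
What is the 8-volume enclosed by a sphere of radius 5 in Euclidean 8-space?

Volume = π^{8/2}·(5)^8/Γ(5) = 390625·π^4/24 ≈ 1.58543e+06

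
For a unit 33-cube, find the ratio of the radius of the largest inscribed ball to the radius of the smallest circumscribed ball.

r_in = 1/2 (half the side); r_out = 1√33/2 (half the diagonal). Ratio = 1/√33 ≈ 0.174078.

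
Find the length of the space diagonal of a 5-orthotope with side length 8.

||(8,8,...,8)|| = √(5)·8 ≈ 17.8885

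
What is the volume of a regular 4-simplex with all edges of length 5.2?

V_4 = √(5) · 5.2^4 / (4! · 2^(4/2)) ≈ 17.0305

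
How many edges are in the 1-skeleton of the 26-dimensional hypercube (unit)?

An n-cube has n·2^(n-1) edges. With n = 26: 26·33554432 = 872415232.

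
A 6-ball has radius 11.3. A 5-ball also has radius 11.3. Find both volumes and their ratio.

V_6(11.3) ≈ 1.07589e+07. V_5(11.3) ≈ 969819. Ratio V_6/V_5 ≈ 11.09.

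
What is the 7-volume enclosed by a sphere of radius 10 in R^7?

Volume = π^{7/2}·(10)^7/Γ(9/2) = 32000000·π^3/21 ≈ 4.72477e+07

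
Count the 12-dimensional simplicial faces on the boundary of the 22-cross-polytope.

An n-cross-polytope has 2^(k+1)·C(n,k+1) k-faces. Here 2^13·C(22,13) = 8192·497420 = 4074864640.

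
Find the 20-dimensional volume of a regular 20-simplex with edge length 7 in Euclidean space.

V = (7^20 / 20!) · √((20+1) / 2^20) ≈ 0.000146773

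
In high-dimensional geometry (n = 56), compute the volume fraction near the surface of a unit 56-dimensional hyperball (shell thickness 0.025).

1 - (1-0.025)^56 ≈ 0.757753 ≈ 75.78%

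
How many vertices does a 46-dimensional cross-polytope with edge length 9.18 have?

The 46-dimensional cross-polytope has 2n = 2·46 = 92 vertices.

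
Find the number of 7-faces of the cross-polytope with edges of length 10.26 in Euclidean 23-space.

An n-cross-polytope has 2^(k+1)·C(n,k+1) k-faces. Here 2^8·C(23,8) = 256·490314 = 125520384.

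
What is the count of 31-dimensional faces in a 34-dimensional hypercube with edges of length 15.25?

Number of 31-faces = C(34,31) · 2^(34-31) = 5984 · 8 = 47872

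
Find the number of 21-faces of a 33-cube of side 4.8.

f_21(33-cube) = (33 choose 21) · 2^12 = 1453331742720.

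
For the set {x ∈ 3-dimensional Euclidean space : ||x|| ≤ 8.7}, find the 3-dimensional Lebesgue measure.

V_3(8.7) = π^(3/2) · (8.7)^3 / Γ(3/2 + 1) ≈ 2758.33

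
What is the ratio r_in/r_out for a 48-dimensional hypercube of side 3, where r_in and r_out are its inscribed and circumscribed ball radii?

For an n-cube of any side s, the inradius is s/2 and the circumradius is s√n/2, so the ratio is 1/√48 ≈ 0.144338.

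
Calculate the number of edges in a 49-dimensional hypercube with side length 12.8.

An n-cube has n·2^(n-1) edges. With n = 49: 49·281474976710656 = 13792273858822144.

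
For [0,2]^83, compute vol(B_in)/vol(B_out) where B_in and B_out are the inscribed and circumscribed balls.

The radii are 2/2 and 2√83/2, so the volume ratio is (1/√83)^83 = 83^{-83/2} ≈ 2.2817e-80.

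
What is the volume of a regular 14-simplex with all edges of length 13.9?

V_14 = √(15) · 13.9^14 / (14! · 2^(14/2)) ≈ 3488.47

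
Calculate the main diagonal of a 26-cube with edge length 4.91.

The space diagonal of an n-cube of side s is s√n. Here 4.91·√26 ≈ 25.0362.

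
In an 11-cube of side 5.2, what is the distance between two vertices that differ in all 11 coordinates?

The space diagonal of an n-cube of side s is s√n. Here 5.2·√11 ≈ 17.2464.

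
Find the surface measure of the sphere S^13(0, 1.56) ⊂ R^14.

S = n·V_n(r)/r = 14·V_14(1.56)/1.56 (volume-to-surface relation), giving 2718.73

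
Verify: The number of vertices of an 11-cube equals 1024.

False. The 11-cube has 2^11 = 2048 vertices.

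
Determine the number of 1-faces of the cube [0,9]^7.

Number of 1-faces = C(7,1) · 2^(7-1) = 7 · 64 = 448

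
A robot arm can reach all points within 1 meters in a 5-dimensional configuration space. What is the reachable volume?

V_5(1) = π^(5/2) · (1)^5 / Γ(5/2 + 1) = 8·π^2/15 ≈ 5.26379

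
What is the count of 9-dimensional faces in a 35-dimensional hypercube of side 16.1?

Choose 9 of 35 axes to span the face (C(35,9) = 70607460 ways), then fix each of the remaining 26 coordinates at one of its two extreme values (2^26 = 67108864 ways): 70607460·67108864 = 4738386430525440.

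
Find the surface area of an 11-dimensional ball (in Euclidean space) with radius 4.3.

S = n·V_n(r)/r = 11·V_11(4.3)/4.3 (volume-to-surface relation), giving 4.47901e+07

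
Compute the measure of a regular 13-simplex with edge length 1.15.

V_13 = √(14) · 1.15^13 / (13! · 2^(13/2)) ≈ 4.0847e-11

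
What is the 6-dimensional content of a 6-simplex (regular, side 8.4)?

Volume = 8.4^6 · √(7/2^6) / 6! ≈ 161.362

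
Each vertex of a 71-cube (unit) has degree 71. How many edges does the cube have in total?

The 71-cube has n·2^(n-1) = 71·2^70 = 71·1180591620717411303424 = 83822005070936202543104 edges.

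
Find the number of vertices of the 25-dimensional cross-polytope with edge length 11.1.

An n-cross-polytope has 2n vertices; here n = 25, giving 50.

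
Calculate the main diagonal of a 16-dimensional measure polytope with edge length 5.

||(5,5,...,5)|| = √(16)·5 = 20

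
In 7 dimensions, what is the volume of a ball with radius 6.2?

Volume = π^{7/2}·(6.2)^7/Γ(9/2) ≈ 1.66388e+06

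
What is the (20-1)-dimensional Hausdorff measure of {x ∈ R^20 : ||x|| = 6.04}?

The surface area of an n-ball is 2π^(n/2) r^(n-1) / Γ(n/2). For n=20, r=6.04: 3.56835e+14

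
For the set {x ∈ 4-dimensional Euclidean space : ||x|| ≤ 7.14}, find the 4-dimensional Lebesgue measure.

V_4(7.14) = π^(4/2) · (7.14)^4 / Γ(4/2 + 1) ≈ 12825.2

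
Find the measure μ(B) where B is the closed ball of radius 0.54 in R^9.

Volume = π^{9/2}·(0.54)^9/Γ(11/2) ≈ 0.0128784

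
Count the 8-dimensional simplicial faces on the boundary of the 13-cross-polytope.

Number of 8-faces = 2^(8+1) · C(13,8+1) = 512 · 715 = 366080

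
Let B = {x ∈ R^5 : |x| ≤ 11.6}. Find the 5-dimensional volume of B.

Volume = π^{5/2}·(11.6)^5/Γ(7/2) ≈ 1.10558e+06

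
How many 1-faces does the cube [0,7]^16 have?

The 16-cube has n·2^(n-1) = 16·2^15 = 16·32768 = 524288 edges.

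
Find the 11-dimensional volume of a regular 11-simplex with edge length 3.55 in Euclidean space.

V_11 = √(12) · 3.55^11 / (11! · 2^(11/2)) ≈ 0.00216412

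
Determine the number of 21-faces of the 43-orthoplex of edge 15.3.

An n-cross-polytope has 2^(k+1)·C(n,k+1) k-faces. Here 2^22·C(43,22) = 4194304·1052049481860 = 4412615349963325440.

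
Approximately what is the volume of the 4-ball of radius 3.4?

V_4(3.4) = π^(4/2) · (3.4)^4 / Γ(4/2 + 1) ≈ 659.455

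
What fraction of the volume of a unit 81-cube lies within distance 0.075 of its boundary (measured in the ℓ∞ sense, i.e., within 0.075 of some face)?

The inner cube has side 1-2·0.075 = 0.85 and volume (0.85)^81 ≈ 1.918e-06, so the shell holds 0.9999980816 of the volume.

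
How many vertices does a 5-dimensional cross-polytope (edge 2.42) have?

Number of vertices = 2n = 10.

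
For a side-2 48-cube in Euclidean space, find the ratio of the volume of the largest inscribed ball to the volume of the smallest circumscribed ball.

V_in / V_out = (r_in/r_out)^48 = (1/√48)^48 = 48^(-48/2) ≈ 4.469e-41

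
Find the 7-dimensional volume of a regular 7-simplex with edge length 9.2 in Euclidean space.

V = (9.2^7 / 7!) · √((7+1) / 2^7) ≈ 276.71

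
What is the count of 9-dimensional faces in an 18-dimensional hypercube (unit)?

Choose 9 of 18 axes to span the face (C(18,9) = 48620 ways), then fix each of the remaining 9 coordinates at one of its two extreme values (2^9 = 512 ways): 48620·512 = 24893440.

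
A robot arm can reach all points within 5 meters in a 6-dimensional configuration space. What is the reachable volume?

V_6(5) = π^(6/2) · (5)^6 / Γ(6/2 + 1) = 15625·π^3/6 ≈ 80745.5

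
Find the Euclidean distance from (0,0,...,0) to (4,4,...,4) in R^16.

The space diagonal of an n-cube of side s is s√n. Here 4·√16 = 16.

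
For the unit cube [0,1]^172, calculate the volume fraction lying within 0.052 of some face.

1 - (1 - 2·0.052)^172 = 1 - 0.896^172 ≈ 0.9999999937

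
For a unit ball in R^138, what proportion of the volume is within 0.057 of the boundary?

V(inner)/V(outer) = ((1-0.057)/1)^138 ≈ 0.0003038, so the shell fraction is 0.999696.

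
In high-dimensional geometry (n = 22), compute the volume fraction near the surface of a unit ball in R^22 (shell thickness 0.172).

1 - (1-0.172)^22 ≈ 0.984272 ≈ 98.43%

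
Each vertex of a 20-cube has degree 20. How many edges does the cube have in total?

An n-cube has n·2^(n-1) edges. With n = 20: 20·524288 = 10485760.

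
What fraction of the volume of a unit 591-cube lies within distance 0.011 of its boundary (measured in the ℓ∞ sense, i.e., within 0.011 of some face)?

The inner cube has side 1-2·0.011 = 0.978 and volume (0.978)^591 ≈ 1.951e-06, so the shell holds 0.999998049 of the volume.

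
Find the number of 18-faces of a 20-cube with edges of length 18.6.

f_18(20-cube) = (20 choose 18) · 2^2 = 760.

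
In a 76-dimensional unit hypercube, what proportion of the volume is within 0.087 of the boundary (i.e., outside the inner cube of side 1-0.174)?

1 - (1 - 2·0.087)^76 = 1 - 0.826^76 ≈ 0.9999995097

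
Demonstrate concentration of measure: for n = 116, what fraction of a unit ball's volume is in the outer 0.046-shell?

1 - (1-0.046)^116 ≈ 0.995758 ≈ 99.58%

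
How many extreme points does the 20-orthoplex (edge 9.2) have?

An n-cross-polytope has 2n vertices; here n = 20, giving 40.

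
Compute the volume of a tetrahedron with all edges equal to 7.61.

Volume = (√2/12) · 7.61³ = 51.9383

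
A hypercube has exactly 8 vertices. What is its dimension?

n = log_2(8) = 3.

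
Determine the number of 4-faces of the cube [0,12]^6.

Choose 4 of 6 axes to span the face (C(6,4) = 15 ways), then fix each of the remaining 2 coordinates at one of its two extreme values (2^2 = 4 ways): 15·4 = 60.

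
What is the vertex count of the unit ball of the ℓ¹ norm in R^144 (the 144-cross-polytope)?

The 144-dimensional cross-polytope has 2n = 2·144 = 288 vertices.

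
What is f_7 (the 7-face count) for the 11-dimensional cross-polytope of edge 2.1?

Number of 7-faces = 2^(7+1) · C(11,7+1) = 256 · 165 = 42240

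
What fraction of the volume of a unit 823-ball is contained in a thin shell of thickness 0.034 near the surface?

1 - (1-0.034)^823 ≈ 1 - 4.327e-13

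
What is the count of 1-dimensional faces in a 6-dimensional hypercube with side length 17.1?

An n-cube has C(n,k)·2^(n-k) k-faces. Here C(6,1)·2^5 = 6·32 = 192.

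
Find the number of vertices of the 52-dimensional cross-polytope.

An n-cross-polytope has 2n vertices; here n = 52, giving 104.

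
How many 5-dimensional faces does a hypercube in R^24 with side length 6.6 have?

An n-cube has C(n,k)·2^(n-k) k-faces. Here C(24,5)·2^19 = 42504·524288 = 22284337152.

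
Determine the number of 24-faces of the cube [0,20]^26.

Number of 24-faces = C(26,24) · 2^(26-24) = 325 · 4 = 1300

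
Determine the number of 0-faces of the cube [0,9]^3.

f_0(3-cube) = (3 choose 0) · 2^3 = 8.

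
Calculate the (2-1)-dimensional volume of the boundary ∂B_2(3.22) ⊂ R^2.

S_2(3.22) = 2·π^(2/2)·(3.22)^1 / Γ(2/2) = 2πr = 2π·3.22 ≈ 20.2319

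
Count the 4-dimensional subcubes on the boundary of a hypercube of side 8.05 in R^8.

Choose 4 of 8 axes to span the face (C(8,4) = 70 ways), then fix each of the remaining 4 coordinates at one of its two extreme values (2^4 = 16 ways): 70·16 = 1120.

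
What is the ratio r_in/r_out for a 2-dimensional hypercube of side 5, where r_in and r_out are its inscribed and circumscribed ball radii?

Ratio = (s/2)/(s√2/2) = 2^(-1/2) ≈ 0.707107.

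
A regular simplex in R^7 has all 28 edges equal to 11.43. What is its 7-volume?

V = (11.43^7 / 7!) · √((7+1) / 2^7) ≈ 1264.25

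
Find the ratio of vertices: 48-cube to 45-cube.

The 48-cube has 2^48 = 281474976710656 vertices. The 45-cube has 2^45 = 35184372088832 vertices. Ratio: 281474976710656/35184372088832 = 8.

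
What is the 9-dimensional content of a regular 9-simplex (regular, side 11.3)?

Volume = 11.3^9 · √(10/2^9) / 9! ≈ 1156.93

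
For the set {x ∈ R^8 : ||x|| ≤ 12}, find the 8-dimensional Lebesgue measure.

Volume = π^{8/2}·(12)^8/Γ(5) = 17915904·π^4 ≈ 1.74517e+09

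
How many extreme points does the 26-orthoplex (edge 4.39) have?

An n-cross-polytope has 2n vertices; here n = 26, giving 52.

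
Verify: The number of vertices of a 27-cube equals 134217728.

True. The 27-cube has 2^27 = 134217728 vertices.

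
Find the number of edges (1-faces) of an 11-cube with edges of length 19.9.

Choose 1 of 11 axes to span the face (C(11,1) = 11 ways), then fix each of the remaining 10 coordinates at one of its two extreme values (2^10 = 1024 ways): 11·1024 = 11264.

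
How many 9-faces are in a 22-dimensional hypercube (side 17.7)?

An n-cube has C(n,k)·2^(n-k) k-faces. Here C(22,9)·2^13 = 497420·8192 = 4074864640.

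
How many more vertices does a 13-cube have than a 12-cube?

The 13-cube has 2^13 = 8192 vertices. The 12-cube has 2^12 = 4096 vertices. Difference: 8192 - 4096 = 4096.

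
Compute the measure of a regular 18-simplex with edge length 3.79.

Volume = 3.79^18 · √(19/2^18) / 18! ≈ 3.46156e-08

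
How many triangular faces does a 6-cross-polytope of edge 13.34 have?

An n-cross-polytope has 2^(k+1)·C(n,k+1) k-faces. Here 2^3·C(6,3) = 8·20 = 160.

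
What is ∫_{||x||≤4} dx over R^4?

V = 128·π^2 ≈ 1263.31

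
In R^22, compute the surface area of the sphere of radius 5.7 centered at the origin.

S = n·V_n(r)/r = 22·V_22(5.7)/5.7 (volume-to-surface relation), giving 1.2114e+15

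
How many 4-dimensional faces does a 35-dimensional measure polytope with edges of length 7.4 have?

f_4(35-cube) = (35 choose 4) · 2^31 = 112442243809280.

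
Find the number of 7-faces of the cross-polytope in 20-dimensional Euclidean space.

Each 7-face is the convex hull of 8 vertices, one chosen as ±e_i from each of 8 distinct axes: 2^8·C(20,8) = 32248320.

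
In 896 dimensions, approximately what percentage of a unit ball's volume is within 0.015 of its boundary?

1 - (1-0.015)^896 ≈ 0.9999986852 ≈ 99.999869%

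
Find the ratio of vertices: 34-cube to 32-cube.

The 34-cube has 2^34 = 17179869184 vertices. The 32-cube has 2^32 = 4294967296 vertices. Ratio: 17179869184/4294967296 = 4.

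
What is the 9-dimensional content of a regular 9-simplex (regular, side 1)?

V = (1^9 / 9!) · √((9+1) / 2^9) ≈ 3.85125e-07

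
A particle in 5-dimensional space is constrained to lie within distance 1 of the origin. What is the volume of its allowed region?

V_5(1) = π^(5/2) · (1)^5 / Γ(5/2 + 1) = 8·π^2/15 ≈ 5.26379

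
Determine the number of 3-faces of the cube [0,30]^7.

Number of 3-faces = C(7,3) · 2^(7-3) = 35 · 16 = 560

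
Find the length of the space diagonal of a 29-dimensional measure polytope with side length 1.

Diagonal = √29 · 1 ≈ 5.38516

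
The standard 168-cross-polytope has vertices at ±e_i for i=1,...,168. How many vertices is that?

The 168-dimensional cross-polytope has 2n = 2·168 = 336 vertices.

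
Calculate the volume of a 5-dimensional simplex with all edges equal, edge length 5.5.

V_5 = √(6) · 5.5^5 / (5! · 2^(5/2)) ≈ 18.1607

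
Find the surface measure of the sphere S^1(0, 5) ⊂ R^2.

S = n·V_n(r)/r = 2·V_2(5)/5 (volume-to-surface relation), giving 2πr = 2π·5 ≈ 31.4159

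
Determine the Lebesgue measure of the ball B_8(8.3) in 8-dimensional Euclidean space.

Volume = π^{8/2}·(8.3)^8/Γ(5) ≈ 9.14141e+07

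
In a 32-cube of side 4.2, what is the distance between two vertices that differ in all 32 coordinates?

||(4.2,4.2,...,4.2)|| = √(32)·4.2 ≈ 23.7588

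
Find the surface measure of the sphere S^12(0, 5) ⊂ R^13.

|∂B_13(5)| = 6250000000·π^6/2079 ≈ 2.89018e+09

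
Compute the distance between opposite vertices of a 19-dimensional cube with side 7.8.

d = √(7.8² + 7.8² + ... + 7.8²) [19 terms] = √(19·7.8²) = 7.8√19 ≈ 33.9994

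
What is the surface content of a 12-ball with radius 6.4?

The surface area of an n-ball is 2π^(n/2) r^(n-1) / Γ(n/2). For n=12, r=6.4: 1.1823e+10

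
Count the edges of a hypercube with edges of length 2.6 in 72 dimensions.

Number of 1-faces = C(72,1)·2^(72-1) = 72·2361183241434822606848 = 170005193383307227693056.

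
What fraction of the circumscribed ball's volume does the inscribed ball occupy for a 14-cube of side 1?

Volume scales as r^n, and r_in/r_out = 1/√14, giving (1/√14)^14 ≈ 9.48645e-09.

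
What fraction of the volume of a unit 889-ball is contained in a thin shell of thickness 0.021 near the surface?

1 - (1-0.021)^889 ≈ 0.9999999936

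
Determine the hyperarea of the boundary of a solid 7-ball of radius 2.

The surface area of an n-ball is 2π^(n/2) r^(n-1) / Γ(n/2). For n=7, r=2: 1024·π^3/15 ≈ 2116.7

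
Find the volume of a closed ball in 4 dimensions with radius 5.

V_4(5) = π^(4/2) · (5)^4 / Γ(4/2 + 1) = 625·π^2/2 ≈ 3084.25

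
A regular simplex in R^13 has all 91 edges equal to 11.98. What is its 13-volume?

V = (11.98^13 / 13!) · √((13+1) / 2^13) ≈ 695.068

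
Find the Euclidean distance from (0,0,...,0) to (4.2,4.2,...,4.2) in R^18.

d = √(4.2² + 4.2² + ... + 4.2²) [18 terms] = √(18·4.2²) = 4.2√18 ≈ 17.8191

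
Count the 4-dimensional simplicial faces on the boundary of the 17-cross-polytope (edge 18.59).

Each 4-face is the convex hull of 5 vertices, one chosen as ±e_i from each of 5 distinct axes: 2^5·C(17,5) = 198016.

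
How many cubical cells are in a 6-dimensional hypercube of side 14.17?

Number of 3-faces = C(6,3) · 2^(6-3) = 20 · 8 = 160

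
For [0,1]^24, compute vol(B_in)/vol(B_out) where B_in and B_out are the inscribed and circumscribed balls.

V_in/V_out = n^(-n/2) = 24^(-24/2) ≈ 2.7382e-17.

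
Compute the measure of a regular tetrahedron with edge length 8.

Volume = (√2/12) · 8³ = 60.3398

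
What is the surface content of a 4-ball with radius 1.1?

The surface area of an n-ball is 2π^(n/2) r^(n-1) / Γ(n/2). For n=4, r=1.1: 26.2729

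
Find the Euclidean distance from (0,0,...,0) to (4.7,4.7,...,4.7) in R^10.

Diagonal = √10 · 4.7 ≈ 14.8627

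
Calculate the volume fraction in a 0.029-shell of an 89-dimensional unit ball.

V(inner)/V(outer) = ((1-0.029)/1)^89 ≈ 0.07286, so the shell fraction is 0.927136.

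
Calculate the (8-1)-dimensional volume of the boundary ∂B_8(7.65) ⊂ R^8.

S = n·V_n(r)/r = 8·V_8(7.65)/7.65 (volume-to-surface relation), giving 4.97861e+07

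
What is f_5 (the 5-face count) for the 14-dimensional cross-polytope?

f_5(14-orthoplex) = 2^6 · (14 choose 6) = 192192.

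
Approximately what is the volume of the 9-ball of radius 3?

Volume = π^{9/2}·(3)^9/Γ(11/2) = 23328·π^4/35 ≈ 64924.6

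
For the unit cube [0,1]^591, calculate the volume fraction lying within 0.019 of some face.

Shell fraction = 1 - (1-0.038)^591 ≈ 1 - 1.139e-10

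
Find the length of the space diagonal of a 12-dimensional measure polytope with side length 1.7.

Diagonal = √12 · 1.7 ≈ 5.88897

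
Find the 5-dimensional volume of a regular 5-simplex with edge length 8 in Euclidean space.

Volume = 8^5 · √(6/2^5) / 5! ≈ 118.241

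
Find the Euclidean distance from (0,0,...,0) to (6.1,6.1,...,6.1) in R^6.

d = √(6.1² + 6.1² + ... + 6.1²) [6 terms] = √(6·6.1²) = 6.1√6 ≈ 14.9419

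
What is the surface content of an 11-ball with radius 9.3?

|∂B_11(9.3)| ≈ 1.00306e+11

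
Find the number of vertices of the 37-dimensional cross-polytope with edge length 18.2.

Number of vertices = 2n = 74.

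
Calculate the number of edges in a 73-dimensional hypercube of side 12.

The 73-cube has n·2^(n-1) = 73·2^72 = 73·4722366482869645213696 = 344732753249484100599808 edges.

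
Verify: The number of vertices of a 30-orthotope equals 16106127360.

False. The 30-cube has 2^30 = 1073741824 vertices.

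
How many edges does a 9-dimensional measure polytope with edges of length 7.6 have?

Number of 1-faces = C(9,1)·2^(9-1) = 9·256 = 2304.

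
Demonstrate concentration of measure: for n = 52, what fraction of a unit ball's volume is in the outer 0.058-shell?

1 - (1-0.058)^52 ≈ 0.955265 ≈ 95.53%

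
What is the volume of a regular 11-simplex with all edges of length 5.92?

V = (5.92^11 / 11!) · √((11+1) / 2^11) ≈ 0.600218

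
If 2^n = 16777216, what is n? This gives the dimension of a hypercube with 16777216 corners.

2^n = 16777216 ⇒ n = log_2(16777216) = 24.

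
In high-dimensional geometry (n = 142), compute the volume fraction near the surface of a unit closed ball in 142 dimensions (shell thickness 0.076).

1 - (1-0.076)^142 ≈ 0.999987 ≈ 99.998665%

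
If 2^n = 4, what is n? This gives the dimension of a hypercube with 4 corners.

Since 2^n = 4, we have n = 2.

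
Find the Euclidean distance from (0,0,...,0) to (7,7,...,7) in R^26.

The space diagonal of an n-cube of side s is s√n. Here 7·√26 ≈ 35.6931.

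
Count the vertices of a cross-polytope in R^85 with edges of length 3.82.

An n-cross-polytope has 2n vertices; here n = 85, giving 170.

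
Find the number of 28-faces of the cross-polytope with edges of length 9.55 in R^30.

An n-cross-polytope has 2^(k+1)·C(n,k+1) k-faces. Here 2^29·C(30,29) = 536870912·30 = 16106127360.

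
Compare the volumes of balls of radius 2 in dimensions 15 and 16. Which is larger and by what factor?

V_15(2) ≈ 12499.1, V_16(2) ≈ 15422.6. The 16-ball is larger by a factor of 1.234.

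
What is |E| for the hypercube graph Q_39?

The 39-cube has n·2^(n-1) = 39·2^38 = 39·274877906944 = 10720238370816 edges.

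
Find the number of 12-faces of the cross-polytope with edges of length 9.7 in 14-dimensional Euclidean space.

An n-cross-polytope has 2^(k+1)·C(n,k+1) k-faces. Here 2^13·C(14,13) = 8192·14 = 114688.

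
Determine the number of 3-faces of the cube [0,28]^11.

An n-cube has C(n,k)·2^(n-k) k-faces. Here C(11,3)·2^8 = 165·256 = 42240.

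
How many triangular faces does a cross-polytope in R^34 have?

Each 2-face is the convex hull of 3 vertices, one chosen as ±e_i from each of 3 distinct axes: 2^3·C(34,3) = 47872.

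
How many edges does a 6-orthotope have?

An n-cube has n·2^(n-1) edges. With n = 6: 6·32 = 192.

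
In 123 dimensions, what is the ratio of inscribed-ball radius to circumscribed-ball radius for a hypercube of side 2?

r_in = 2/2 (half the side); r_out = 2√123/2 (half the diagonal). Ratio = 1/√123 ≈ 0.090167.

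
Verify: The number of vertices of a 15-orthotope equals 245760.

False. The 15-cube has 2^15 = 32768 vertices.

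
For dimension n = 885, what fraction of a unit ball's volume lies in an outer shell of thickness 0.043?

1 - (1-0.043)^885 ≈ 1 - 1.28e-17 ≈ 100.000000%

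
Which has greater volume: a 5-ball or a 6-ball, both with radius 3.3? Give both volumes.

V_5(3.3) ≈ 2060. V_6(3.3) ≈ 6673.94. The 6-ball is larger.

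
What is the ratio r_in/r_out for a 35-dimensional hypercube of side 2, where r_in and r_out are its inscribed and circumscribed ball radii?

For an n-cube of any side s, the inradius is s/2 and the circumradius is s√n/2, so the ratio is 1/√35 ≈ 0.169031.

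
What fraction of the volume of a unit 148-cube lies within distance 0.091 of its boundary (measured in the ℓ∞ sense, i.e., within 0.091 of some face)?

The inner cube has side 1-2·0.091 = 0.818 and volume (0.818)^148 ≈ 1.223e-13, so the shell holds 1 - 1.223e-13 of the volume.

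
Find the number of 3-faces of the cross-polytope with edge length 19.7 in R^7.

Number of 3-faces = 2^(3+1) · C(7,3+1) = 16 · 35 = 560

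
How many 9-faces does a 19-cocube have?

Number of 9-faces = 2^(9+1) · C(19,9+1) = 1024 · 92378 = 94595072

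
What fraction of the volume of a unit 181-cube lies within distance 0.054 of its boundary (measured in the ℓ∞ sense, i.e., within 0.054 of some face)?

1 - (1 - 2·0.054)^181 = 1 - 0.892^181 ≈ 0.999999999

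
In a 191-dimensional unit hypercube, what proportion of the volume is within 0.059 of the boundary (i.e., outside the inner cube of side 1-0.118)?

Shell fraction = 1 - (1-0.118)^191 ≈ 1 - 3.841e-11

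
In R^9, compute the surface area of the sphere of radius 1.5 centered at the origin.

The surface area of an n-ball is 2π^(n/2) r^(n-1) / Γ(n/2). For n=9, r=1.5: 2187·π^4/280 ≈ 760.835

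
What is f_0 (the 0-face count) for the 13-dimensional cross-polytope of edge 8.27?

Number of 0-faces = 2^(0+1) · C(13,0+1) = 2 · 13 = 26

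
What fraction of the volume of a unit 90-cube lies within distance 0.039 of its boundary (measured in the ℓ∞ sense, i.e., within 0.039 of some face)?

1 - (1 - 2·0.039)^90 = 1 - 0.922^90 ≈ 0.99933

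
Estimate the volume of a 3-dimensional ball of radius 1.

Volume = π^{3/2}·(1)^3/Γ(5/2) = 4·π/3 ≈ 4.18879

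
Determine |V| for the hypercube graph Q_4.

An n-cube has 2^n vertices; for n = 4 that is 2^4 = 16.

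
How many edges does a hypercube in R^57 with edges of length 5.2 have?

An n-cube has n·2^(n-1) edges. With n = 57: 57·72057594037927936 = 4107282860161892352.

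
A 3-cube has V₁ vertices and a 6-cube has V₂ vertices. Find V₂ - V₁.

V₁ = 2^3 = 8. V₂ = 2^6 = 64. V₂ - V₁ = 56.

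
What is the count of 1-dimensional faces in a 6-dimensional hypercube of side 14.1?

Number of 1-faces = C(6,1) · 2^(6-1) = 6 · 32 = 192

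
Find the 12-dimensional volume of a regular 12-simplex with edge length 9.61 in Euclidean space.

Volume = 9.61^12 · √(13/2^12) / 12! ≈ 72.9685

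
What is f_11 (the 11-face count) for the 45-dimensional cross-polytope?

Each 11-face is the convex hull of 12 vertices, one chosen as ±e_i from each of 12 distinct axes: 2^12·C(45,12) = 117801049067520.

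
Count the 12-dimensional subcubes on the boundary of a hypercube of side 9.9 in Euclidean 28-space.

f_12(28-cube) = (28 choose 12) · 2^16 = 1993720135680.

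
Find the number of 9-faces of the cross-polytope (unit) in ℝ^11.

f_9(11-orthoplex) = 2^10 · (11 choose 10) = 11264.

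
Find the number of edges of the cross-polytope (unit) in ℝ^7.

Number of 1-faces = 2^(1+1) · C(7,1+1) = 4 · 21 = 84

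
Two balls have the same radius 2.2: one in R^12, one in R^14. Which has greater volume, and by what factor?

V_12(2.2) ≈ 17164.8, V_14(2.2) ≈ 37285.2. The 14-ball is larger by a factor of 2.172.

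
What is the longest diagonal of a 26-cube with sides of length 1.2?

||(1.2,1.2,...,1.2)|| = √(26)·1.2 ≈ 6.11882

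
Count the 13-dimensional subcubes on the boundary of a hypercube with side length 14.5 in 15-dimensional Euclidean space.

f_13(15-cube) = (15 choose 13) · 2^2 = 420.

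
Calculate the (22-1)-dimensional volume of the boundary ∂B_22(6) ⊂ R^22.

|∂B_22(6)| = 2115832430592·π^11/175 ≈ 3.55707e+15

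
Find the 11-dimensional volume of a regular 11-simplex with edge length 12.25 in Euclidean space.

Volume = 12.25^11 · √(12/2^11) / 11! ≈ 1787.59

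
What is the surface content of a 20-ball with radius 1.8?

The surface area of an n-ball is 2π^(n/2) r^(n-1) / Γ(n/2). For n=20, r=1.8: 36554.7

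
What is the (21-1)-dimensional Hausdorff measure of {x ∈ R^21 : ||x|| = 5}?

S = n·V_n(r)/r = 21·V_21(5)/5 (volume-to-surface relation), giving 7812500000000000·π^10/26189163 ≈ 2.79362e+13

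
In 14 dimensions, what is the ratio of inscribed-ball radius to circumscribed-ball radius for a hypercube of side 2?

r_in / r_out = (2/2) / (2√14/2) = 1/√14 ≈ 0.267261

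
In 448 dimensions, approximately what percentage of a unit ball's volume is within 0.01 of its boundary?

1 - (1-0.01)^448 ≈ 0.988919 ≈ 98.89%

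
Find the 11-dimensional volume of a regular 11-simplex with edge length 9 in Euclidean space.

V = (9^11 / 11!) · √((11+1) / 2^11) ≈ 60.178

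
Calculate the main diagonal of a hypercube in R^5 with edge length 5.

Diagonal = √5 · 5 ≈ 11.1803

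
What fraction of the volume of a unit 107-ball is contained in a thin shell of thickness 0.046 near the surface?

V(inner)/V(outer) = ((1-0.046)/1)^107 ≈ 0.006482, so the shell fraction is 0.993518.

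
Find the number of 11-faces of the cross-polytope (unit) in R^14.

Each 11-face is the convex hull of 12 vertices, one chosen as ±e_i from each of 12 distinct axes: 2^12·C(14,12) = 372736.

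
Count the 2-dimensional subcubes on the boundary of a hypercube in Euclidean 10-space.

Number of 2-faces = C(10,2) · 2^(10-2) = 45 · 256 = 11520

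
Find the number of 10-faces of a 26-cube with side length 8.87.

An n-cube has C(n,k)·2^(n-k) k-faces. Here C(26,10)·2^16 = 5311735·65536 = 348109864960.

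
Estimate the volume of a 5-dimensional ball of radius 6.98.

The n-ball volume is π^(n/2)·r^n/Γ(n/2+1). With n=5, r=6.98: V ≈ 87211.9.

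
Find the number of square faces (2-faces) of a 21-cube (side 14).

f_2(21-cube) = (21 choose 2) · 2^19 = 110100480.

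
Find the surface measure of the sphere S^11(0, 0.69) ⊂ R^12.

The surface area of an n-ball is 2π^(n/2) r^(n-1) / Γ(n/2). For n=12, r=0.69: 0.270451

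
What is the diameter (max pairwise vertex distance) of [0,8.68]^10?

||(8.68,8.68,...,8.68)|| = √(10)·8.68 ≈ 27.4486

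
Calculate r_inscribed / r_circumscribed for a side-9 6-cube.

For an n-cube of any side s, the inradius is s/2 and the circumradius is s√n/2, so the ratio is 1/√6 ≈ 0.408248.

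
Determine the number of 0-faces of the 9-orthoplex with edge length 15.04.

f_0(9-orthoplex) = 2^1 · (9 choose 1) = 18.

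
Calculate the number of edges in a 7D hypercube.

An n-cube has n·2^(n-1) edges. With n = 7: 7·64 = 448.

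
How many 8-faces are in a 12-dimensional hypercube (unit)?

An n-cube has C(n,k)·2^(n-k) k-faces. Here C(12,8)·2^4 = 495·16 = 7920.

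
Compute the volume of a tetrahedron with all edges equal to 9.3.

Volume = (√2/12) · 9.3³ = 94.7944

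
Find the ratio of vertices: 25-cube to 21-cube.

The 25-cube has 2^25 = 33554432 vertices. The 21-cube has 2^21 = 2097152 vertices. Ratio: 33554432/2097152 = 16.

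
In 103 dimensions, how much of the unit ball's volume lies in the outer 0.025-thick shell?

V(inner)/V(outer) = ((1-0.025)/1)^103 ≈ 0.0737, so the shell fraction is 0.926299.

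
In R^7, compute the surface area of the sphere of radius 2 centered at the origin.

|∂B_7(2)| = 1024·π^3/15 ≈ 2116.7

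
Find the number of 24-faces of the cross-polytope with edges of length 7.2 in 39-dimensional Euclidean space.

Number of 24-faces = 2^(24+1) · C(39,24+1) = 33554432 · 15084504396 = 506151977009283072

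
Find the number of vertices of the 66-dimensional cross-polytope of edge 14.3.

Number of vertices = 2n = 132.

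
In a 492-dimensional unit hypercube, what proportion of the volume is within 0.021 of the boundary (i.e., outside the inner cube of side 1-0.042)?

The inner cube has side 1-2·0.021 = 0.958 and volume (0.958)^492 ≈ 6.789e-10, so the shell holds 0.9999999993 of the volume.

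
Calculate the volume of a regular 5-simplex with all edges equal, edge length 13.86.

Volume = 13.86^5 · √(6/2^5) / 5! ≈ 1845.59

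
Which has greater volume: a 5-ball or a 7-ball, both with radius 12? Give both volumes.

V_5(12) ≈ 1.3098e+06. V_7(12) ≈ 1.69297e+08. The 7-ball is larger.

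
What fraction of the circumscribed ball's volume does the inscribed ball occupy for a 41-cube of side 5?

V_in / V_out = (r_in/r_out)^41 = (1/√41)^41 = 41^(-41/2) ≈ 8.66824e-34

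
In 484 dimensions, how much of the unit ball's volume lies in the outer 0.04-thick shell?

V(inner)/V(outer) = ((1-0.04)/1)^484 ≈ 2.626e-09, so the shell fraction is 0.9999999974.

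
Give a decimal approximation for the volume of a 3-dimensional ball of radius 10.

The n-ball volume is π^(n/2)·r^n/Γ(n/2+1). With n=3, r=10: V = 4000·π/3 ≈ 4188.79.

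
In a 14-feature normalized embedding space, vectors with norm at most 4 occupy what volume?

The n-ball volume is π^(n/2)·r^n/Γ(n/2+1). With n=14, r=4: V = 16777216·π^7/315 ≈ 1.60864e+08.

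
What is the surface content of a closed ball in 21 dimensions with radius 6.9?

S = n·V_n(r)/r = 21·V_21(6.9)/6.9 (volume-to-surface relation), giving 1.75287e+16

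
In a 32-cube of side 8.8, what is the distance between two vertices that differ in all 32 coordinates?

The space diagonal of an n-cube of side s is s√n. Here 8.8·√32 ≈ 49.7803.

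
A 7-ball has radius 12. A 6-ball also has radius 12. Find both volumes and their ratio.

V_7(12) ≈ 1.69297e+08. V_6(12) ≈ 1.54307e+07. Ratio V_7/V_6 ≈ 10.97.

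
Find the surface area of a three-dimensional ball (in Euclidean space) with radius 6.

|∂B_3(6)| = 4πr² = 4π·(6)² ≈ 452.389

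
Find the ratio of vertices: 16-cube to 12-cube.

The 16-cube has 2^16 = 65536 vertices. The 12-cube has 2^12 = 4096 vertices. Ratio: 65536/4096 = 16.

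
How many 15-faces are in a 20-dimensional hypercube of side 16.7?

f_15(20-cube) = (20 choose 15) · 2^5 = 496128.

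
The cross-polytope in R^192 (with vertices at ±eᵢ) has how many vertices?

Number of vertices = 2n = 384.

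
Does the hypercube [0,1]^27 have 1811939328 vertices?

False. The 27-cube has 2^27 = 134217728 vertices.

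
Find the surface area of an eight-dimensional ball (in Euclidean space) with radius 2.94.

The surface area of an n-ball is 2π^(n/2) r^(n-1) / Γ(n/2). For n=8, r=2.94: 61646.7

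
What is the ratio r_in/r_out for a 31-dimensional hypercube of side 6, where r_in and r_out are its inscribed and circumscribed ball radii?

r_in = 6/2 (half the side); r_out = 6√31/2 (half the diagonal). Ratio = 1/√31 ≈ 0.179605.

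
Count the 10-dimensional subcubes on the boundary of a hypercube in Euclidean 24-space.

Choose 10 of 24 axes to span the face (C(24,10) = 1961256 ways), then fix each of the remaining 14 coordinates at one of its two extreme values (2^14 = 16384 ways): 1961256·16384 = 32133218304.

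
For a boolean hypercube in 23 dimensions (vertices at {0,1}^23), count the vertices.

The 23-cube has 2^23 = 8388608 vertices.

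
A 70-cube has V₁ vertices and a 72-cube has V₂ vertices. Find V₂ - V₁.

V₁ = 2^70 = 1180591620717411303424. V₂ = 2^72 = 4722366482869645213696. V₂ - V₁ = 3541774862152233910272.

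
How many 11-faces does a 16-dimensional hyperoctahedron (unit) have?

Each 11-face is the convex hull of 12 vertices, one chosen as ±e_i from each of 12 distinct axes: 2^12·C(16,12) = 7454720.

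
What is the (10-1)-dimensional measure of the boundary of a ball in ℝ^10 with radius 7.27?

The surface area of an n-ball is 2π^(n/2) r^(n-1) / Γ(n/2). For n=10, r=7.27: 1.4467e+09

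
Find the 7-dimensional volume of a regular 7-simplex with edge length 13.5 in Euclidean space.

V_7 = √(8) · 13.5^7 / (7! · 2^(7/2)) ≈ 4053.65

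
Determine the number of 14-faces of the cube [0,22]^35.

Number of 14-faces = C(35,14) · 2^(35-14) = 2319959400 · 2097152 = 4865307495628800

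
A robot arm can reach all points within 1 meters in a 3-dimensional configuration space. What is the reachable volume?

V = 4·π/3 ≈ 4.18879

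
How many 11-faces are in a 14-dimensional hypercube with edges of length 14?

An n-cube has C(n,k)·2^(n-k) k-faces. Here C(14,11)·2^3 = 364·8 = 2912.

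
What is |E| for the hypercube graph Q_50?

The 50-cube has n·2^(n-1) = 50·2^49 = 50·562949953421312 = 28147497671065600 edges.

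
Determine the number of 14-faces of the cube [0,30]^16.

An n-cube has C(n,k)·2^(n-k) k-faces. Here C(16,14)·2^2 = 120·4 = 480.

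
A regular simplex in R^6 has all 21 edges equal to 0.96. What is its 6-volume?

V_6 = √(7) · 0.96^6 / (6! · 2^(6/2)) ≈ 0.000359546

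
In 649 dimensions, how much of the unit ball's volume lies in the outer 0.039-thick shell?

V(inner)/V(outer) = ((1-0.039)/1)^649 ≈ 6.13e-12, so the shell fraction is 1 - 6.13e-12.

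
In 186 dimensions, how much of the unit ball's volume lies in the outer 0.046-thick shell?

1 - (1-0.046)^186 ≈ 0.999843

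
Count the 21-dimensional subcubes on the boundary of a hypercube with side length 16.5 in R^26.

Choose 21 of 26 axes to span the face (C(26,21) = 65780 ways), then fix each of the remaining 5 coordinates at one of its two extreme values (2^5 = 32 ways): 65780·32 = 2104960.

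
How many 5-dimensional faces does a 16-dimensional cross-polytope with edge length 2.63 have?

f_5(16-orthoplex) = 2^6 · (16 choose 6) = 512512.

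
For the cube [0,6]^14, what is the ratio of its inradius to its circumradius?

r_in = 6/2 (half the side); r_out = 6√14/2 (half the diagonal). Ratio = 1/√14 ≈ 0.267261.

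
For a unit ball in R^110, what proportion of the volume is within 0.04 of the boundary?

1 - (1-0.04)^110 ≈ 0.988784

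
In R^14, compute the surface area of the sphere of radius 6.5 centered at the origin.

S = n·V_n(r)/r = 14·V_14(6.5)/6.5 (volume-to-surface relation), giving 302875106592253·π^7/2949120 ≈ 3.10185e+11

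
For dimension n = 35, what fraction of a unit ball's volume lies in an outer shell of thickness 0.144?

1 - (1-0.144)^35 ≈ 0.995669 ≈ 99.57%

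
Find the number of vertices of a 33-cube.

Each vertex is a binary string of length 33, so there are 2^33 = 8589934592.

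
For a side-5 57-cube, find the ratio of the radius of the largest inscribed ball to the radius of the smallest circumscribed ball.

Ratio = (s/2)/(s√57/2) = 57^(-1/2) ≈ 0.132453.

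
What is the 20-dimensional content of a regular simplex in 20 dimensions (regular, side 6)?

V_20 = √(21) · 6^20 / (20! · 2^(20/2)) ≈ 6.72528e-06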